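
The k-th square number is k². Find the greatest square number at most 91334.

91204

Solve n² ≤ 91334 for integer n.
n = 302 gives 91204 ≤ 91334, while n = 303 gives 91809 > 91334; so the answer is 91204.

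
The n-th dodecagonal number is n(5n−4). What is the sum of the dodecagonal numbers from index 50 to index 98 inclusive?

Σ i(5i−4) = 5Σi² − 4Σi over i = 50..98.
Σi = 4851 − 1225 = 3626 and Σi² = 318549 − 40425 = 278124.
5·278124 − 4·3626 = 1376116.

1376116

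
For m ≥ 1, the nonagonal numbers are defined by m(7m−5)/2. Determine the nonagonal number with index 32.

3504

The 32nd nonagonal number is n(7n−5)/2 with n = 32.
32·(7·32 − 5)/2 = 32·219/2 = 3504.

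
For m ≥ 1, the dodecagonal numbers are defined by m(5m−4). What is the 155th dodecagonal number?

119505

The 155th dodecagonal number is n(5n−4) with n = 155.
155·(5·155 − 4) = 155·771 = 119505.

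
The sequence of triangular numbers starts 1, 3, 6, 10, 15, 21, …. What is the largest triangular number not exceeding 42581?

Solve n(n+1)/2 ≤ 42581 for integer n.
n = 291 gives 42486 ≤ 42581, while n = 292 gives 42778 > 42581; so the answer is 42486.

42486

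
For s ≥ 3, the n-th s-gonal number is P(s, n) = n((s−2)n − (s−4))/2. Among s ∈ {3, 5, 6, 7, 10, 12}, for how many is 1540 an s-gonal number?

s = 3: P(3, 55) = 1540. ✓
s = 5: P(5, 32) = 1520 and P(5, 33) = 1617; 1540 is not s-gonal.
s = 6: P(6, 28) = 1540. ✓
s = 7: P(7, 25) = 1525 and P(7, 26) = 1651; 1540 is not s-gonal.
s = 10: P(10, 20) = 1540. ✓
s = 12: P(12, 17) = 1377 and P(12, 18) = 1548; 1540 is not s-gonal.
Hits: s ∈ {3, 6, 10} → 3.

3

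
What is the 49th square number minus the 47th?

192

49² = 2401 and 47² = 2209.
Difference: 2401 − 2209 = 192.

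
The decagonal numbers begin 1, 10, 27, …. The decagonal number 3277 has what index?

Set n(4n−3) = 3277, giving 4n² − 3n − 3277 = 0.
So n = (3 + 229) / 8 = 232/8 = 29.

29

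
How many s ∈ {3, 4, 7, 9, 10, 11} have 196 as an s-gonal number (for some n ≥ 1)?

s = 3: P(3, 19) = 190 and P(3, 20) = 210; 196 is not s-gonal.
s = 4: P(4, 14) = 196. ✓
s = 7: P(7, 9) = 189 and P(7, 10) = 235; 196 is not s-gonal.
s = 9: P(9, 7) = 154 and P(9, 8) = 204; 196 is not s-gonal.
s = 10: P(10, 7) = 175 and P(10, 8) = 232; 196 is not s-gonal.
s = 11: P(11, 7) = 196. ✓
Hits: s ∈ {4, 11} → 2.

2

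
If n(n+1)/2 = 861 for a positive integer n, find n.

41

Set n(n+1)/2 = 861, giving n² + n − 1722 = 0.
The discriminant is 1 + 8·861 = 6889, and √6889 = 83.
So n = (-1 + 83) / 2 = 82/2 = 41.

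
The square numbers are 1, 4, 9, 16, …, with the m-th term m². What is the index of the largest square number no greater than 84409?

290

Solve n² ≤ 84409 for integer n.
n = 290 gives 84100 ≤ 84409, while n = 291 gives 84681 > 84409; so the answer is index 290.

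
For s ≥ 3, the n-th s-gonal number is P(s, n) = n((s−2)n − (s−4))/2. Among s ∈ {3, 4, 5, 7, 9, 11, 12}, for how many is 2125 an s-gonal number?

s = 3: P(3, 64) = 2080 and P(3, 65) = 2145; 2125 is not s-gonal.
s = 4: P(4, 46) = 2116 and P(4, 47) = 2209; 2125 is not s-gonal.
s = 5: P(5, 37) = 2035 and P(5, 38) = 2147; 2125 is not s-gonal.
s = 7: P(7, 29) = 2059 and P(7, 30) = 2205; 2125 is not s-gonal.
s = 9: P(9, 25) = 2125. ✓
s = 11: P(11, 22) = 2101 and P(11, 23) = 2300; 2125 is not s-gonal.
s = 12: P(12, 21) = 2121 and P(12, 22) = 2332; 2125 is not s-gonal.
Hits: s ∈ {9} → 1.

1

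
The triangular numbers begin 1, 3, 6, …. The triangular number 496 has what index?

Set n(n+1)/2 = 496, giving n² + n − 992 = 0.
So n = (-1 + 63) / 2 = 62/2 = 31.
Check: 31·32/2 = 496. ✓

31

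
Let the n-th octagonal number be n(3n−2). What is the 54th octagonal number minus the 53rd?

319

Consecutive octagonal numbers differ by 6n − 5: here 6·54 − 5 = 319.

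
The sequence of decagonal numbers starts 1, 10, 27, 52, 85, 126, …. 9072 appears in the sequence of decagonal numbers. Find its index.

48

Set n(4n−3) = 9072, giving 4n² − 3n − 9072 = 0.
So n = (3 + 381) / 8 = 384/8 = 48.
Check: 48·(4·48 − 3) = 9072. ✓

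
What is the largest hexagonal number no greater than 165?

153

Solve n(2n−1) ≤ 165 for integer n.
n = 9 gives 153 ≤ 165, while n = 10 gives 190 > 165; so the answer is 153.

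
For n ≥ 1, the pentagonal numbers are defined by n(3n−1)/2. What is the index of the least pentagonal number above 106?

9

Solve n(3n−1)/2 > 106 for integer n.
The largest n with value ≤ 106 is 8 (since 92 ≤ 106 < 117), so the first above is n = 9, value 117.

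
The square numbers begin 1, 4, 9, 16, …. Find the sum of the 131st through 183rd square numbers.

Σ_{i=131}^{183} i² = 2059604 − 740805 = 1318799.

1318799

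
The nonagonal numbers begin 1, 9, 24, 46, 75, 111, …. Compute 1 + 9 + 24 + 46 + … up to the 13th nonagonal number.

2639

Σ i(7i−5)/2 = (7Σi² − 5Σi) / 2 over i = 1..13.
Σi = 91 and Σi² = 819.
(7·819 − 5·91) / 2 = 5278/2 = 2639.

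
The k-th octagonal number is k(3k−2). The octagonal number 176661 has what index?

Set n(3n−2) = 176661, giving 3n² − 2n − 176661 = 0.
The discriminant is 4 + 12·176661 = 2119936, and √2119936 = 1456.
So n = (2 + 1456) / 6 = 1458/6 = 243.

243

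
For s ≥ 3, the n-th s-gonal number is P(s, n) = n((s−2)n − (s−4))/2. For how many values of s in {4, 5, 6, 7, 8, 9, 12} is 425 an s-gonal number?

1

s = 4: P(4, 20) = 400 and P(4, 21) = 441; 425 is not s-gonal.
s = 5: P(5, 17) = 425. ✓
s = 6: P(6, 14) = 378 and P(6, 15) = 435; 425 is not s-gonal.
s = 7: P(7, 13) = 403 and P(7, 14) = 469; 425 is not s-gonal.
s = 8: P(8, 12) = 408 and P(8, 13) = 481; 425 is not s-gonal.
s = 9: P(9, 11) = 396 and P(9, 12) = 474; 425 is not s-gonal.
s = 12: P(12, 9) = 369 and P(12, 10) = 460; 425 is not s-gonal.
Hits: s ∈ {5} → 1.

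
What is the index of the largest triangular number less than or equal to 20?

Solve n(n+1)/2 ≤ 20 for integer n.
n = 5 gives 15 ≤ 20, while n = 6 gives 21 > 20; so the answer is index 5.

5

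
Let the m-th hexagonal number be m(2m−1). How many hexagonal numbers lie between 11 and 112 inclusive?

The n-th hexagonal number is n(2n−1).
Smallest index with value ≥ 11: n = 3 (giving 15).
Largest index with value ≤ 112: n = 7 (giving 91).
Indices 3 through 7: 5 terms.

5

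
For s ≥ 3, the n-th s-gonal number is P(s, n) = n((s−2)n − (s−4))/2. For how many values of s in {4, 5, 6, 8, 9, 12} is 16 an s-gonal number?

1

s = 4: P(4, 4) = 16. ✓
s = 5: P(5, 3) = 12 and P(5, 4) = 22; 16 is not s-gonal.
s = 6: P(6, 3) = 15 and P(6, 4) = 28; 16 is not s-gonal.
s = 8: P(8, 2) = 8 and P(8, 3) = 21; 16 is not s-gonal.
s = 9: P(9, 2) = 9 and P(9, 3) = 24; 16 is not s-gonal.
s = 12: P(12, 2) = 12 and P(12, 3) = 33; 16 is not s-gonal.
Hits: s ∈ {4} → 1.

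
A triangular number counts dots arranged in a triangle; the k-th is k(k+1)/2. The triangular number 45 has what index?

9

Set n(n+1)/2 = 45, giving n² + n − 90 = 0.
The discriminant is 1 + 8·45 = 361, and √361 = 19.
So n = (-1 + 19) / 2 = 18/2 = 9.
Check: 9·10/2 = 45. ✓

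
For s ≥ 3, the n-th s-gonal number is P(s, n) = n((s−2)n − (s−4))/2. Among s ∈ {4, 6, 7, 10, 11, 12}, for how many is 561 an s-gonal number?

s = 4: P(4, 23) = 529 and P(4, 24) = 576; 561 is not s-gonal.
s = 6: P(6, 17) = 561. ✓
s = 7: P(7, 15) = 540 and P(7, 16) = 616; 561 is not s-gonal.
s = 10: P(10, 12) = 540 and P(10, 13) = 637; 561 is not s-gonal.
s = 11: P(11, 11) = 506 and P(11, 12) = 606; 561 is not s-gonal.
s = 12: P(12, 11) = 561. ✓
Hits: s ∈ {6, 12} → 2.

2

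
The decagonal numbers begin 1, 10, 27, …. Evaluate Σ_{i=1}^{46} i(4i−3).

130801

Σ i(4i−3) = 4Σi² − 3Σi over i = 1..46.
Σi = 1081 and Σi² = 33511.
4·33511 − 3·1081 = 130801.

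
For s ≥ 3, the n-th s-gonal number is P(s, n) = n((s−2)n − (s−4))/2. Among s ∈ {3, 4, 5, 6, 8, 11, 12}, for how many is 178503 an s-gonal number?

s = 3: P(3, 597) = 178503. ✓
s = 4: P(4, 422) = 178084 and P(4, 423) = 178929; 178503 is not s-gonal.
s = 5: P(5, 345) = 178365 and P(5, 346) = 179401; 178503 is not s-gonal.
s = 6: P(6, 299) = 178503. ✓
s = 8: P(8, 244) = 178120 and P(8, 245) = 179585; 178503 is not s-gonal.
s = 11: P(11, 199) = 177508 and P(11, 200) = 179300; 178503 is not s-gonal.
s = 12: P(12, 189) = 177849 and P(12, 190) = 179740; 178503 is not s-gonal.
Hits: s ∈ {3, 6} → 2.

2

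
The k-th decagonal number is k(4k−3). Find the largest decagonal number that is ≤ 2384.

2232

Solve n(4n−3) ≤ 2384 for integer n.
n = 24 gives 2232 ≤ 2384, while n = 25 gives 2425 > 2384; so the answer is 2232.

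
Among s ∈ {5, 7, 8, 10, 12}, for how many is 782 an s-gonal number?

s = 5: P(5, 23) = 782. ✓
s = 7: P(7, 17) = 697 and P(7, 18) = 783; 782 is not s-gonal.
s = 8: P(8, 16) = 736 and P(8, 17) = 833; 782 is not s-gonal.
s = 10: P(10, 14) = 742 and P(10, 15) = 855; 782 is not s-gonal.
s = 12: P(12, 12) = 672 and P(12, 13) = 793; 782 is not s-gonal.
Hits: s ∈ {5} → 1.

1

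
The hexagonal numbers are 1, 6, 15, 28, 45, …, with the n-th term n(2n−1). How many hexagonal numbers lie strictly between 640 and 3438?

23

The n-th hexagonal number is n(2n−1).
Smallest index with value > 640: n = 19 (giving 703).
Largest index with value < 3438: n = 41 (giving 3321).
Indices 19 through 41: 23 terms.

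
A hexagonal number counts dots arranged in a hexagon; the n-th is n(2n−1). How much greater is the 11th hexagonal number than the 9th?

78

11·(2·11 − 1) = 231 and 9·(2·9 − 1) = 153.
Difference: 231 − 153 = 78.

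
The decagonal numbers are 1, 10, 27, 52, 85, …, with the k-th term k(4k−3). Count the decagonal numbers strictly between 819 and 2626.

The n-th decagonal number is n(4n−3).
Smallest index with value > 819: n = 15 (giving 855).
Largest index with value < 2626: n = 25 (giving 2425).
Indices 15 through 25: 11 terms.

11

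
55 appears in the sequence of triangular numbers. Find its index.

Set n(n+1)/2 = 55, giving n² + n − 110 = 0.
So n = (-1 + 21) / 2 = 20/2 = 10.
Check: 10·11/2 = 55. ✓

10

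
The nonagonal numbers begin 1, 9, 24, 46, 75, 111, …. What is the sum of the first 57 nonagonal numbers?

Σ i(7i−5)/2 = (7Σi² − 5Σi) / 2 over i = 1..57.
Σi = 1653 and Σi² = 63365.
(7·63365 − 5·1653) / 2 = 435290/2 = 217645.

217645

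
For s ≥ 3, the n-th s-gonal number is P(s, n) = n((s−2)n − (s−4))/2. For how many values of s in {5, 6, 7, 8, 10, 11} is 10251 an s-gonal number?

1

s = 5: P(5, 82) = 10045 and P(5, 83) = 10292; 10251 is not s-gonal.
s = 6: P(6, 71) = 10011 and P(6, 72) = 10296; 10251 is not s-gonal.
s = 7: P(7, 64) = 10144 and P(7, 65) = 10465; 10251 is not s-gonal.
s = 8: P(8, 58) = 9976 and P(8, 59) = 10325; 10251 is not s-gonal.
s = 10: P(10, 51) = 10251. ✓
s = 11: P(11, 48) = 10200 and P(11, 49) = 10633; 10251 is not s-gonal.
Hits: s ∈ {10} → 1.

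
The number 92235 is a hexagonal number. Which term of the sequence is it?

215

Set n(2n−1) = 92235, giving 2n² − n − 92235 = 0.
So n = (1 + 859) / 4 = 860/4 = 215.
Check: 215·(2·215 − 1) = 92235. ✓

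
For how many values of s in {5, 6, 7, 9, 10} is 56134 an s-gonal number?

s = 5: P(5, 193) = 55777 and P(5, 194) = 56357; 56134 is not s-gonal.
s = 6: P(6, 167) = 55611 and P(6, 168) = 56280; 56134 is not s-gonal.
s = 7: P(7, 150) = 56025 and P(7, 151) = 56776; 56134 is not s-gonal.
s = 9: P(9, 127) = 56134. ✓
s = 10: P(10, 118) = 55342 and P(10, 119) = 56287; 56134 is not s-gonal.
Hits: s ∈ {9} → 1.

1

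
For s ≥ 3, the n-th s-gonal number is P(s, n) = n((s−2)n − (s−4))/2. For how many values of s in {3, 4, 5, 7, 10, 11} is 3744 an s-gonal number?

s = 3: P(3, 86) = 3741 and P(3, 87) = 3828; 3744 is not s-gonal.
s = 4: P(4, 61) = 3721 and P(4, 62) = 3844; 3744 is not s-gonal.
s = 5: P(5, 50) = 3725 and P(5, 51) = 3876; 3744 is not s-gonal.
s = 7: P(7, 39) = 3744. ✓
s = 10: P(10, 30) = 3510 and P(10, 31) = 3751; 3744 is not s-gonal.
s = 11: P(11, 29) = 3683 and P(11, 30) = 3945; 3744 is not s-gonal.
Hits: s ∈ {7} → 1.

1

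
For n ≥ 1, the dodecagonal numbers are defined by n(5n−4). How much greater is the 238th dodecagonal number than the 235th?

238·(5·238 − 4) = 282268 and 235·(5·235 − 4) = 275185.
Difference: 282268 − 275185 = 7083.

7083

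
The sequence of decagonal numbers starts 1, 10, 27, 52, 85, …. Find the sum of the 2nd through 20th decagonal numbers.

10849

Σ i(4i−3) = 4Σi² − 3Σi over i = 2..20.
Σi = 210 − 1 = 209 and Σi² = 2870 − 1 = 2869.
4·2869 − 3·209 = 10849.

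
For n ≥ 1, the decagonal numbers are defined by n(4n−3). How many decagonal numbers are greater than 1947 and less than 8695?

24

The n-th decagonal number is n(4n−3).
Smallest index with value > 1947: n = 23 (giving 2047).
Largest index with value < 8695: n = 46 (giving 8326).
Indices 23 through 46: 24 terms.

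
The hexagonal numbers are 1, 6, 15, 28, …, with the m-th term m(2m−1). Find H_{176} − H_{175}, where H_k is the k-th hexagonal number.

Consecutive hexagonal numbers differ by 4n − 3: here 4·176 − 3 = 701.

701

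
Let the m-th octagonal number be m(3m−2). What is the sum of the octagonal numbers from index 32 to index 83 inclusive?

544934

Σ i(3i−2) = 3Σi² − 2Σi over i = 32..83.
Σi = 3486 − 496 = 2990 and Σi² = 194054 − 10416 = 183638.
3·183638 − 2·2990 = 544934.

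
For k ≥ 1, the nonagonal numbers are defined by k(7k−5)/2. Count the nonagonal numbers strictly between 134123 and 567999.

207

The n-th nonagonal number is n(7n−5)/2.
Smallest index with value > 134123: n = 197 (giving 135339).
Largest index with value < 567999: n = 403 (giving 567424).
Indices 197 through 403: 207 terms.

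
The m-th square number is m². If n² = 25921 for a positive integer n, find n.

We need n² = 25921, so n = √25921 = 161.

161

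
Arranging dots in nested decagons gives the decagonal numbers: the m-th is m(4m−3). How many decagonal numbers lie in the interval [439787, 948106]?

The n-th decagonal number is n(4n−3).
Smallest index with value ≥ 439787: n = 332 (giving 439900).
Largest index with value ≤ 948106: n = 487 (giving 947215).
Indices 332 through 487: 156 terms.

156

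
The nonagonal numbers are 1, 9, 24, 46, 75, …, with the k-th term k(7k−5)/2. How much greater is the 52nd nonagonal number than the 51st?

Consecutive nonagonal numbers differ by 7n − 6: here 7·52 − 6 = 358.

358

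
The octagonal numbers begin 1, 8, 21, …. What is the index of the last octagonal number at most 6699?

Solve n(3n−2) ≤ 6699 for integer n.
n = 47 gives 6533 ≤ 6699, while n = 48 gives 6816 > 6699; so the answer is index 47.

47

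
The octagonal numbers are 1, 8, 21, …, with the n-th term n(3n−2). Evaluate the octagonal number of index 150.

The 150th octagonal number is n(3n−2) with n = 150.
150·(3·150 − 2) = 150·448 = 67200.

67200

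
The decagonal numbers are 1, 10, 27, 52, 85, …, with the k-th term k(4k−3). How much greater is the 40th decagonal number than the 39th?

Consecutive decagonal numbers differ by 8n − 7: here 8·40 − 7 = 313.

313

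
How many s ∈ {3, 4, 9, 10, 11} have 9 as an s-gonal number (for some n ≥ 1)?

s = 3: P(3, 3) = 6 and P(3, 4) = 10; 9 is not s-gonal.
s = 4: P(4, 3) = 9. ✓
s = 9: P(9, 2) = 9. ✓
s = 10: P(10, 1) = 1 and P(10, 2) = 10; 9 is not s-gonal.
s = 11: P(11, 1) = 1 and P(11, 2) = 11; 9 is not s-gonal.
Hits: s ∈ {4, 9} → 2.

2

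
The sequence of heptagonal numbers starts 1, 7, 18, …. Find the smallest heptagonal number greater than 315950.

316306

Solve n(5n−3)/2 > 315950 for integer n.
The largest n with value ≤ 315950 is 355 (since 314530 ≤ 315950 < 316306), so the first above is n = 356, value 316306.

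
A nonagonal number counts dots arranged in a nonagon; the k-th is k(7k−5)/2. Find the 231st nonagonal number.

186186

231·(7·231 − 5)/2 = 231·1612/2 = 231·806 = 186186.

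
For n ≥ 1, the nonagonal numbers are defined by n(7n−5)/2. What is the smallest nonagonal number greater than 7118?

Solve n(7n−5)/2 > 7118 for integer n.
The largest n with value ≤ 7118 is 45 (since 6975 ≤ 7118 < 7291), so the first above is n = 46, value 7291.

7291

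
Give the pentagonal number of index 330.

The 330th pentagonal number is n(3n−1)/2 with n = 330.
330·(3·330 − 1)/2 = 330·989/2 = 163185.

163185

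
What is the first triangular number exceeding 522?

Solve n(n+1)/2 > 522 for integer n.
The largest n with value ≤ 522 is 31 (since 496 ≤ 522 < 528), so the first above is n = 32, value 528.

528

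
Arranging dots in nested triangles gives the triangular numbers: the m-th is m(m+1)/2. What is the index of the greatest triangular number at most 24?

6

Solve n(n+1)/2 ≤ 24 for integer n.
n = 6 gives 21 ≤ 24, while n = 7 gives 28 > 24; so the answer is index 6.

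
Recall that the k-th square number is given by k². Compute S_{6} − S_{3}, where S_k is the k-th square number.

27

6² = 36 and 3² = 9.
Difference: 36 − 9 = 27.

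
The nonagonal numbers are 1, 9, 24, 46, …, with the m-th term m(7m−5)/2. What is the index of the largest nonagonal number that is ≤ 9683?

52

Solve n(7n−5)/2 ≤ 9683 for integer n.
n = 52 gives 9334 ≤ 9683, while n = 53 gives 9699 > 9683; so the answer is index 52.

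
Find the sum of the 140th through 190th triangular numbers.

Σ i(i+1)/2 = (Σi² + Σi) / 2 over i = 140..190.
Σi = 18145 − 9730 = 8415 and Σi² = 2304415 − 904890 = 1399525.
(1·1399525 + 1·8415) / 2 = 1407940/2 = 703970.

703970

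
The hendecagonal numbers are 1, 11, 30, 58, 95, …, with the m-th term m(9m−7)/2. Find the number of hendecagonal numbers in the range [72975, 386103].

166

The n-th hendecagonal number is n(9n−7)/2.
Smallest index with value ≥ 72975: n = 128 (giving 73280).
Largest index with value ≤ 386103: n = 293 (giving 385295).
Indices 128 through 293: 166 terms.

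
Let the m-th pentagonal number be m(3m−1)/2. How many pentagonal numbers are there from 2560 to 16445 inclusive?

The n-th pentagonal number is n(3n−1)/2.
Smallest index with value ≥ 2560: n = 42 (giving 2625).
Largest index with value ≤ 16445: n = 104 (giving 16172).
Indices 42 through 104: 63 terms.

63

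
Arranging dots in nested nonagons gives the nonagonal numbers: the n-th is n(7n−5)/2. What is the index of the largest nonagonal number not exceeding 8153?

48

Solve n(7n−5)/2 ≤ 8153 for integer n.
n = 48 gives 7944 ≤ 8153, while n = 49 gives 8281 > 8153; so the answer is index 48.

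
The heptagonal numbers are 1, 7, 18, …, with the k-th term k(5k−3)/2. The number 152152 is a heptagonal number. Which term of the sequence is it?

Set n(5n−3)/2 = 152152, giving 5n² − 3n − 304304 = 0.
So n = (3 + 2467) / 10 = 2470/10 = 247.
Check: 247·(5·247 − 3)/2 = 152152. ✓

247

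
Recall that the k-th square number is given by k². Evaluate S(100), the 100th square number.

The 100th square number is n² with n = 100.
100² = 10000.

10000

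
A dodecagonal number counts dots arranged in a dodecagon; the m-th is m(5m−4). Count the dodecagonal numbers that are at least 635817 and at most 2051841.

The n-th dodecagonal number is n(5n−4).
Smallest index with value ≥ 635817: n = 357 (giving 635817).
Largest index with value ≤ 2051841: n = 641 (giving 2051841).
Indices 357 through 641: 285 terms.

285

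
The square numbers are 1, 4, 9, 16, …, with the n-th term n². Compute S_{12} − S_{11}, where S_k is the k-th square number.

n² − (n−1)² = 2n − 1, so 12² − 11² = 2·12 − 1 = 23.

23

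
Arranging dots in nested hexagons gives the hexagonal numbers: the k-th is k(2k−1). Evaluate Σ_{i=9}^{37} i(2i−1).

34075

Σ i(2i−1) = 2Σi² − Σi over i = 9..37.
Σi = 703 − 36 = 667 and Σi² = 17575 − 204 = 17371.
2·17371 − 1·667 = 34075.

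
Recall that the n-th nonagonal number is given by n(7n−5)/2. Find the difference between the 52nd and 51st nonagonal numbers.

358

Consecutive nonagonal numbers differ by 7n − 6: here 7·52 − 6 = 358.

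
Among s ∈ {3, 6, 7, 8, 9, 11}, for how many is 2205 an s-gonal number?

1

s = 3: P(3, 65) = 2145 and P(3, 66) = 2211; 2205 is not s-gonal.
s = 6: P(6, 33) = 2145 and P(6, 34) = 2278; 2205 is not s-gonal.
s = 7: P(7, 30) = 2205. ✓
s = 8: P(8, 27) = 2133 and P(8, 28) = 2296; 2205 is not s-gonal.
s = 9: P(9, 25) = 2125 and P(9, 26) = 2301; 2205 is not s-gonal.
s = 11: P(11, 22) = 2101 and P(11, 23) = 2300; 2205 is not s-gonal.
Hits: s ∈ {7} → 1.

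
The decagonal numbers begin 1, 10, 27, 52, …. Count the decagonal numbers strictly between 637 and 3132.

The n-th decagonal number is n(4n−3).
Smallest index with value > 637: n = 14 (giving 742).
Largest index with value < 3132: n = 28 (giving 3052).
Indices 14 through 28: 15 terms.

15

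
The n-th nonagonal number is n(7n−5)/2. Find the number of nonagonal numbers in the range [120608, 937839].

333

The n-th nonagonal number is n(7n−5)/2.
Smallest index with value ≥ 120608: n = 186 (giving 120621).
Largest index with value ≤ 937839: n = 518 (giving 937839).
Indices 186 through 518: 333 terms.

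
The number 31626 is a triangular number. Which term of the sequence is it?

251

Set n(n+1)/2 = 31626, giving n² + n − 63252 = 0.
The discriminant is 1 + 8·31626 = 253009, and √253009 = 503.
So n = (-1 + 503) / 2 = 502/2 = 251.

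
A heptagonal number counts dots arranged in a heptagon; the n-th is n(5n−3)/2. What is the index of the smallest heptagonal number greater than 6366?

51

Solve n(5n−3)/2 > 6366 for integer n.
The largest n with value ≤ 6366 is 50 (since 6175 ≤ 6366 < 6426), so the first above is n = 51, value 6426.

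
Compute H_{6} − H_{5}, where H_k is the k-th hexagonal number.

21

Consecutive hexagonal numbers differ by 4n − 3: here 4·6 − 3 = 21.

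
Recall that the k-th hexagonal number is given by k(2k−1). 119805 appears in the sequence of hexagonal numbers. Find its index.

245

Set n(2n−1) = 119805, giving 2n² − n − 119805 = 0.
The discriminant is 1 + 8·119805 = 958441, and √958441 = 979.
So n = (1 + 979) / 4 = 980/4 = 245.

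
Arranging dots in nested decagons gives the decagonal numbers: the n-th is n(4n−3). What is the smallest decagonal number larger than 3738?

Solve n(4n−3) > 3738 for integer n.
The largest n with value ≤ 3738 is 30 (since 3510 ≤ 3738 < 3751), so the first above is n = 31, value 3751.

3751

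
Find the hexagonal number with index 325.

The 325th hexagonal number is n(2n−1) with n = 325.
325·(2·325 − 1) = 325·649 = 210925.

210925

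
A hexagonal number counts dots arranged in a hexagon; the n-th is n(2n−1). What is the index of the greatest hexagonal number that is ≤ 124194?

249

Solve n(2n−1) ≤ 124194 for integer n.
n = 249 gives 123753 ≤ 124194, while n = 250 gives 124750 > 124194; so the answer is index 249.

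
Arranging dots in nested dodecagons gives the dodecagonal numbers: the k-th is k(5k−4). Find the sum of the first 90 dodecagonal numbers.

Σ i(5i−4) = 5Σi² − 4Σi over i = 1..90.
Σi = 4095 and Σi² = 247065.
5·247065 − 4·4095 = 1218945.

1218945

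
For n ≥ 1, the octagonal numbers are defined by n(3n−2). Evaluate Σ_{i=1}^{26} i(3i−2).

17901

Σ i(3i−2) = 3Σi² − 2Σi over i = 1..26.
Σi = 351 and Σi² = 6201.
3·6201 − 2·351 = 17901.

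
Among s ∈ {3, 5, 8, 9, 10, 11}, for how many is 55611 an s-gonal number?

s = 3: P(3, 333) = 55611. ✓
s = 5: P(5, 192) = 55200 and P(5, 193) = 55777; 55611 is not s-gonal.
s = 8: P(8, 136) = 55216 and P(8, 137) = 56033; 55611 is not s-gonal.
s = 9: P(9, 126) = 55251 and P(9, 127) = 56134; 55611 is not s-gonal.
s = 10: P(10, 118) = 55342 and P(10, 119) = 56287; 55611 is not s-gonal.
s = 11: P(11, 111) = 55056 and P(11, 112) = 56056; 55611 is not s-gonal.
Hits: s ∈ {3} → 1.

1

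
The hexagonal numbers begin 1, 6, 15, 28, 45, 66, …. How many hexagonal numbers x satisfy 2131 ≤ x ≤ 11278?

The n-th hexagonal number is n(2n−1).
Smallest index with value ≥ 2131: n = 33 (giving 2145).
Largest index with value ≤ 11278: n = 75 (giving 11175).
Indices 33 through 75: 43 terms.

43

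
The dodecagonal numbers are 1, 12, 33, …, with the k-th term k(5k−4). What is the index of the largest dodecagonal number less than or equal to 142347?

Solve n(5n−4) ≤ 142347 for integer n.
n = 169 gives 142129 ≤ 142347, while n = 170 gives 143820 > 142347; so the answer is index 169.

169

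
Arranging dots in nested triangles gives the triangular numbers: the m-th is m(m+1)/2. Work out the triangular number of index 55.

1540

The 55th triangular number is n(n+1)/2 with n = 55.
55·56/2 = 3080/2 = 1540.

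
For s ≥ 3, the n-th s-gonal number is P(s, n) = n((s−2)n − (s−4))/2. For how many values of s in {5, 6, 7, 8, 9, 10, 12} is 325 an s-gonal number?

s = 5: P(5, 14) = 287 and P(5, 15) = 330; 325 is not s-gonal.
s = 6: P(6, 13) = 325. ✓
s = 7: P(7, 11) = 286 and P(7, 12) = 342; 325 is not s-gonal.
s = 8: P(8, 10) = 280 and P(8, 11) = 341; 325 is not s-gonal.
s = 9: P(9, 10) = 325. ✓
s = 10: P(10, 9) = 297 and P(10, 10) = 370; 325 is not s-gonal.
s = 12: P(12, 8) = 288 and P(12, 9) = 369; 325 is not s-gonal.
Hits: s ∈ {6, 9} → 2.

2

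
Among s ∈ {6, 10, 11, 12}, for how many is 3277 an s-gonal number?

1

s = 6: P(6, 40) = 3160 and P(6, 41) = 3321; 3277 is not s-gonal.
s = 10: P(10, 29) = 3277. ✓
s = 11: P(11, 27) = 3186 and P(11, 28) = 3430; 3277 is not s-gonal.
s = 12: P(12, 26) = 3276 and P(12, 27) = 3537; 3277 is not s-gonal.
Hits: s ∈ {10} → 1.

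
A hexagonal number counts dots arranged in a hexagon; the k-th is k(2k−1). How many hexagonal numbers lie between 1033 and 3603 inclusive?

20

The n-th hexagonal number is n(2n−1).
Smallest index with value ≥ 1033: n = 23 (giving 1035).
Largest index with value ≤ 3603: n = 42 (giving 3486).
Indices 23 through 42: 20 terms.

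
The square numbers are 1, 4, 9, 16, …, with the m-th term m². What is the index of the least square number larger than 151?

Solve n² > 151 for integer n.
The largest n with value ≤ 151 is 12 (since 144 ≤ 151 < 169), so the first above is n = 13, value 169.

13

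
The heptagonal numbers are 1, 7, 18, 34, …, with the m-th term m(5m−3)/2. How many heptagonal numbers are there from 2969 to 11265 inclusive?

33

The n-th heptagonal number is n(5n−3)/2.
Smallest index with value ≥ 2969: n = 35 (giving 3010).
Largest index with value ≤ 11265: n = 67 (giving 11122).
Indices 35 through 67: 33 terms.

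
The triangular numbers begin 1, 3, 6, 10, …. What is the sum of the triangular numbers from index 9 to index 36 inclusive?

Σ i(i+1)/2 = (Σi² + Σi) / 2 over i = 9..36.
Σi = 666 − 36 = 630 and Σi² = 16206 − 204 = 16002.
(1·16002 + 1·630) / 2 = 16632/2 = 8316.

8316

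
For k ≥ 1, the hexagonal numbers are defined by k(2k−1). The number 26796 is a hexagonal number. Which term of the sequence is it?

116

Set n(2n−1) = 26796, giving 2n² − n − 26796 = 0.
The discriminant is 1 + 8·26796 = 214369, and √214369 = 463.
So n = (1 + 463) / 4 = 464/4 = 116.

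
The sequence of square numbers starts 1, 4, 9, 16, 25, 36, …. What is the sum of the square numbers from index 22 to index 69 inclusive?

108584

Σ_{i=22}^{69} i² = 111895 − 3311 = 108584.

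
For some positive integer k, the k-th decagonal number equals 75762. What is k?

Set n(4n−3) = 75762, giving 4n² − 3n − 75762 = 0.
The discriminant is 9 + 16·75762 = 1212201, and √1212201 = 1101.
So n = (3 + 1101) / 8 = 1104/8 = 138.
Check: 138·(4·138 − 3) = 75762. ✓

138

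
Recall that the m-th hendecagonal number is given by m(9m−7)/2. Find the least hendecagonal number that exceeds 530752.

Solve n(9n−7)/2 > 530752 for integer n.
The largest n with value ≤ 530752 is 343 (since 528220 ≤ 530752 < 531308), so the first above is n = 344, value 531308.

531308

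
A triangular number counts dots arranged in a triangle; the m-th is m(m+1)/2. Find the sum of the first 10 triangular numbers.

Σ i(i+1)/2 = (Σi² + Σi) / 2 over i = 1..10.
Σi = 55 and Σi² = 385.
(1·385 + 1·55) / 2 = 440/2 = 220.

220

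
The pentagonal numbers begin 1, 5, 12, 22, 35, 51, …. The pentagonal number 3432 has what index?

48

Set n(3n−1)/2 = 3432, giving 3n² − n − 6864 = 0.
The discriminant is 1 + 24·3432 = 82369, and √82369 = 287.
So n = (1 + 287) / 6 = 288/6 = 48.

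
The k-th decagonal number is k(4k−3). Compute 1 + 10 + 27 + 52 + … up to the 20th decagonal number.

Σ i(4i−3) = 4Σi² − 3Σi over i = 1..20.
Σi = 210 and Σi² = 2870.
4·2870 − 3·210 = 10850.

10850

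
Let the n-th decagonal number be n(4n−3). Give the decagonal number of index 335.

The 335th decagonal number is n(4n−3) with n = 335.
335·(4·335 − 3) = 335·1337 = 447895.

447895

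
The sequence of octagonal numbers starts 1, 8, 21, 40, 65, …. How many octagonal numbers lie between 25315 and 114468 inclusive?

103

The n-th octagonal number is n(3n−2).
Smallest index with value ≥ 25315: n = 93 (giving 25761).
Largest index with value ≤ 114468: n = 195 (giving 113685).
Indices 93 through 195: 103 terms.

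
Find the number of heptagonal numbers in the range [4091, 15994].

The n-th heptagonal number is n(5n−3)/2.
Smallest index with value ≥ 4091: n = 41 (giving 4141).
Largest index with value ≤ 15994: n = 80 (giving 15880).
Indices 41 through 80: 40 terms.

40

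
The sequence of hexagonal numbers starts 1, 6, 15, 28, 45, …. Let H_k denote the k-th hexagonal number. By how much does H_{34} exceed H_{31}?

387

34·(2·34 − 1) = 2278 and 31·(2·31 − 1) = 1891.
Difference: 2278 − 1891 = 387.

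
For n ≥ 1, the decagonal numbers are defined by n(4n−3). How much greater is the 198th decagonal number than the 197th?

1577

Consecutive decagonal numbers differ by 8n − 7: here 8·198 − 7 = 1577.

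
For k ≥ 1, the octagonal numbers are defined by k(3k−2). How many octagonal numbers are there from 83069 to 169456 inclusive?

The n-th octagonal number is n(3n−2).
Smallest index with value ≥ 83069: n = 167 (giving 83333).
Largest index with value ≤ 169456: n = 238 (giving 169456).
Indices 167 through 238: 72 terms.

72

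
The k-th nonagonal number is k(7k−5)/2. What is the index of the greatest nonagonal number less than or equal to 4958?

37

Solve n(7n−5)/2 ≤ 4958 for integer n.
n = 37 gives 4699 ≤ 4958, while n = 38 gives 4959 > 4958; so the answer is index 37.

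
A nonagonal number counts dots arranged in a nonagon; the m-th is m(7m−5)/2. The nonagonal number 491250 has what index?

375

Set n(7n−5)/2 = 491250, giving 7n² − 5n − 982500 = 0.
So n = (5 + 5245) / 14 = 5250/14 = 375.
Check: 375·(7·375 − 5)/2 = 491250. ✓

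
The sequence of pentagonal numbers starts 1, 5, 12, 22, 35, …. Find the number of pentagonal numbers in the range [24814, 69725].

The n-th pentagonal number is n(3n−1)/2.
Smallest index with value ≥ 24814: n = 129 (giving 24897).
Largest index with value ≤ 69725: n = 215 (giving 69230).
Indices 129 through 215: 87 terms.

87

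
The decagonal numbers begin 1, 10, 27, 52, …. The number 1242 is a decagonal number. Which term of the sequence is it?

18

Set n(4n−3) = 1242, giving 4n² − 3n − 1242 = 0.
So n = (3 + 141) / 8 = 144/8 = 18.
Check: 18·(4·18 − 3) = 1242. ✓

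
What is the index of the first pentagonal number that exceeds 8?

Solve n(3n−1)/2 > 8 for integer n.
The largest n with value ≤ 8 is 2 (since 5 ≤ 8 < 12), so the first above is n = 3, value 12.

3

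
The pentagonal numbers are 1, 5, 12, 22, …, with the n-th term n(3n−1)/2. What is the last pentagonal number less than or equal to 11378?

Solve n(3n−1)/2 ≤ 11378 for integer n.
n = 87 gives 11310 ≤ 11378, while n = 88 gives 11572 > 11378; so the answer is 11310.

11310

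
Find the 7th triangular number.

28

The 7th triangular number is n(n+1)/2 with n = 7.
7·8/2 = 56/2 = 28.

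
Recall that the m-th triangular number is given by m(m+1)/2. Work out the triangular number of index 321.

51681

The 321st triangular number is n(n+1)/2 with n = 321.
321·322/2 = 103362/2 = 51681.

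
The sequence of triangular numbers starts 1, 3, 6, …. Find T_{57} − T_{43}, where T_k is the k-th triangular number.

57·58/2 = 1653 and 43·44/2 = 946.
Difference: 1653 − 946 = 707.

707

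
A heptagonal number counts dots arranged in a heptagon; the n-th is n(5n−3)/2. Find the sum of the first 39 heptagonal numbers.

Σ i(5i−3)/2 = (5Σi² − 3Σi) / 2 over i = 1..39.
Σi = 780 and Σi² = 20540.
(5·20540 − 3·780) / 2 = 100360/2 = 50180.

50180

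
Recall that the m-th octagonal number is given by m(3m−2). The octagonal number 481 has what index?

Set n(3n−2) = 481, giving 3n² − 2n − 481 = 0.
The discriminant is 4 + 12·481 = 5776, and √5776 = 76.
So n = (2 + 76) / 6 = 78/6 = 13.

13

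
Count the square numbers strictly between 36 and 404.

The n-th square number is n².
Smallest index with value > 36: n = 7 (giving 49).
Largest index with value < 404: n = 20 (giving 400).
Indices 7 through 20: 14 terms.

14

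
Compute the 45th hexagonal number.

4005

The 45th hexagonal number is n(2n−1) with n = 45.
45·(2·45 − 1) = 45·89 = 4005.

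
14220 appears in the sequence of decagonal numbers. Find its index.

60

Set n(4n−3) = 14220, giving 4n² − 3n − 14220 = 0.
The discriminant is 9 + 16·14220 = 227529, and √227529 = 477.
So n = (3 + 477) / 8 = 480/8 = 60.
Check: 60·(4·60 − 3) = 14220. ✓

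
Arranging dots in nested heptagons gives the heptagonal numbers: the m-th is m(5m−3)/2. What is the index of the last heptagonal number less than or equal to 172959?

263

Solve n(5n−3)/2 ≤ 172959 for integer n.
n = 263 gives 172528 ≤ 172959, while n = 264 gives 173844 > 172959; so the answer is index 263.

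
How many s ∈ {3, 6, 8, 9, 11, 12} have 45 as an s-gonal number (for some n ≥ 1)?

s = 3: P(3, 9) = 45. ✓
s = 6: P(6, 5) = 45. ✓
s = 8: P(8, 4) = 40 and P(8, 5) = 65; 45 is not s-gonal.
s = 9: P(9, 3) = 24 and P(9, 4) = 46; 45 is not s-gonal.
s = 11: P(11, 3) = 30 and P(11, 4) = 58; 45 is not s-gonal.
s = 12: P(12, 3) = 33 and P(12, 4) = 64; 45 is not s-gonal.
Hits: s ∈ {3, 6} → 2.

2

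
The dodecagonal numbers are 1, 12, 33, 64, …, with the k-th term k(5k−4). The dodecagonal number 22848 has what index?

68

Set n(5n−4) = 22848, giving 5n² − 4n − 22848 = 0.
So n = (4 + 676) / 10 = 680/10 = 68.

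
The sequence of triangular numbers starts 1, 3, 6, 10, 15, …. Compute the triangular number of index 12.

The 12th triangular number is n(n+1)/2 with n = 12.
12·13/2 = 156/2 = 78.

78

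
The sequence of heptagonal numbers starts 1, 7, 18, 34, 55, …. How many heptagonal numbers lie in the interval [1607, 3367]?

12

The n-th heptagonal number is n(5n−3)/2.
Smallest index with value ≥ 1607: n = 26 (giving 1651).
Largest index with value ≤ 3367: n = 37 (giving 3367).
Indices 26 through 37: 12 terms.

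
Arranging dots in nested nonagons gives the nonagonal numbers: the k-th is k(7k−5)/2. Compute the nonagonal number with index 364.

The 364th nonagonal number is n(7n−5)/2 with n = 364.
364·(7·364 − 5)/2 = 364·2543/2 = 462826.

462826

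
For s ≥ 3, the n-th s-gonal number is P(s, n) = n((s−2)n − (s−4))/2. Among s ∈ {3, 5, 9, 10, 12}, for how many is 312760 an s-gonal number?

s = 3: P(3, 790) = 312445 and P(3, 791) = 313236; 312760 is not s-gonal.
s = 5: P(5, 456) = 311676 and P(5, 457) = 313045; 312760 is not s-gonal.
s = 9: P(9, 299) = 312156 and P(9, 300) = 314250; 312760 is not s-gonal.
s = 10: P(10, 280) = 312760. ✓
s = 12: P(12, 250) = 311500 and P(12, 251) = 314001; 312760 is not s-gonal.
Hits: s ∈ {10} → 1.

1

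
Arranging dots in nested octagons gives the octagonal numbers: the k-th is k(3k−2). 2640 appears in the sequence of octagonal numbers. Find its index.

30

Set n(3n−2) = 2640, giving 3n² − 2n − 2640 = 0.
The discriminant is 4 + 12·2640 = 31684, and √31684 = 178.
So n = (2 + 178) / 6 = 180/6 = 30.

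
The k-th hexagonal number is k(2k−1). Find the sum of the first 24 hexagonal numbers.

9500

Σ i(2i−1) = 2Σi² − Σi over i = 1..24.
Σi = 300 and Σi² = 4900.
2·4900 − 1·300 = 9500.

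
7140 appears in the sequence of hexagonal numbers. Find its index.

Set n(2n−1) = 7140, giving 2n² − n − 7140 = 0.
The discriminant is 1 + 8·7140 = 57121, and √57121 = 239.
So n = (1 + 239) / 4 = 240/4 = 60.

60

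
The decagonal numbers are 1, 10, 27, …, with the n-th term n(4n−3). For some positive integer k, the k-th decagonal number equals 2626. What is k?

26

Set n(4n−3) = 2626, giving 4n² − 3n − 2626 = 0.
The discriminant is 9 + 16·2626 = 42025, and √42025 = 205.
So n = (3 + 205) / 8 = 208/8 = 26.
Check: 26·(4·26 − 3) = 2626. ✓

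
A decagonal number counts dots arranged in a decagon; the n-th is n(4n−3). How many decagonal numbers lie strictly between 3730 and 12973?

The n-th decagonal number is n(4n−3).
Smallest index with value > 3730: n = 31 (giving 3751).
Largest index with value < 12973: n = 57 (giving 12825).
Indices 31 through 57: 27 terms.

27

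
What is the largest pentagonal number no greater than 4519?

Solve n(3n−1)/2 ≤ 4519 for integer n.
n = 55 gives 4510 ≤ 4519, while n = 56 gives 4676 > 4519; so the answer is 4510.

4510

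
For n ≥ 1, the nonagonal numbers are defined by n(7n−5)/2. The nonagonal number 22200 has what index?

Set n(7n−5)/2 = 22200, giving 7n² − 5n − 44400 = 0.
The discriminant is 25 + 56·22200 = 1243225, and √1243225 = 1115.
So n = (5 + 1115) / 14 = 1120/14 = 80.

80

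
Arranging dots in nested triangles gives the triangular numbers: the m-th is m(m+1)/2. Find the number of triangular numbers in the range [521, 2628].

41

The n-th triangular number is n(n+1)/2.
Smallest index with value ≥ 521: n = 32 (giving 528).
Largest index with value ≤ 2628: n = 72 (giving 2628).
Indices 32 through 72: 41 terms.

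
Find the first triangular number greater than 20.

Solve n(n+1)/2 > 20 for integer n.
The largest n with value ≤ 20 is 5 (since 15 ≤ 20 < 21), so the first above is n = 6, value 21.

21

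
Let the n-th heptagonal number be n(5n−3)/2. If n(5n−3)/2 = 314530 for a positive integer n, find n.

Set n(5n−3)/2 = 314530, giving 5n² − 3n − 629060 = 0.
So n = (3 + 3547) / 10 = 3550/10 = 355.

355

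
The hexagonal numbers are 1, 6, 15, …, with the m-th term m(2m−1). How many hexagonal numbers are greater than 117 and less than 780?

The n-th hexagonal number is n(2n−1).
Smallest index with value > 117: n = 8 (giving 120).
Largest index with value < 780: n = 19 (giving 703).
Indices 8 through 19: 12 terms.

12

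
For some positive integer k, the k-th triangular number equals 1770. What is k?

59

Set n(n+1)/2 = 1770, giving n² + n − 3540 = 0.
The discriminant is 1 + 8·1770 = 14161, and √14161 = 119.
So n = (-1 + 119) / 2 = 118/2 = 59.
Check: 59·60/2 = 1770. ✓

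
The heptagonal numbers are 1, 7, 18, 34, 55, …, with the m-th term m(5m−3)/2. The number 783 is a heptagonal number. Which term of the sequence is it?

18

Set n(5n−3)/2 = 783, giving 5n² − 3n − 1566 = 0.
The discriminant is 9 + 40·783 = 31329, and √31329 = 177.
So n = (3 + 177) / 10 = 180/10 = 18.
Check: 18·(5·18 − 3)/2 = 783. ✓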